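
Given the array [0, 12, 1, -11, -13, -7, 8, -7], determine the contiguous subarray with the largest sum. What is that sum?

Using Kadane's algorithm on [0, 12, 1, -11, -13, -7, 8, -7]:

Scanning through the array:
Position 1 (value 12): max_ending_here = 12, max_so_far = 12
Position 2 (value 1): max_ending_here = 13, max_so_far = 13
Position 3 (value -11): max_ending_here = 2, max_so_far = 13
Position 4 (value -13): max_ending_here = -11, max_so_far = 13
Position 5 (value -7): max_ending_here = -7, max_so_far = 13
Position 6 (value 8): max_ending_here = 8, max_so_far = 13
Position 7 (value -7): max_ending_here = 1, max_so_far = 13

Maximum subarray: [0, 12, 1]
Maximum sum: 13

The maximum subarray is [0, 12, 1] with sum 13. This subarray runs from index 0 to index 2.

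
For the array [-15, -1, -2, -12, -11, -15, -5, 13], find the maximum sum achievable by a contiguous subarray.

Using Kadane's algorithm on [-15, -1, -2, -12, -11, -15, -5, 13]:

Scanning through the array:
Position 1 (value -1): max_ending_here = -1, max_so_far = -1
Position 2 (value -2): max_ending_here = -2, max_so_far = -1
Position 3 (value -12): max_ending_here = -12, max_so_far = -1
Position 4 (value -11): max_ending_here = -11, max_so_far = -1
Position 5 (value -15): max_ending_here = -15, max_so_far = -1
Position 6 (value -5): max_ending_here = -5, max_so_far = -1
Position 7 (value 13): max_ending_here = 13, max_so_far = 13

Maximum subarray: [13]
Maximum sum: 13

The maximum subarray is [13] with sum 13. This subarray runs from index 7 to index 7.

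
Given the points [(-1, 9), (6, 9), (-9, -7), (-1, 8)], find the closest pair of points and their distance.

Computing all pairwise distances among 4 points:

d((-1, 9), (6, 9)) = 7.0
d((-1, 9), (-9, -7)) = 17.8885
d((-1, 9), (-1, 8)) = 1.0 <-- minimum
d((6, 9), (-9, -7)) = 21.9317
d((6, 9), (-1, 8)) = 7.0711
d((-9, -7), (-1, 8)) = 17.0

Closest pair: (-1, 9) and (-1, 8) with distance 1.0

The closest pair is (-1, 9) and (-1, 8) with Euclidean distance 1.0. For 4 points, brute-force pairwise comparison is shown above. For large n, the divide-and-conquer algorithm (sort by x, recurse on halves, check the dividing strip) achieves O(n log n).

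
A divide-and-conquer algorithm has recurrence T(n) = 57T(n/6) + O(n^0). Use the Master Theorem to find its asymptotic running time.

Master Theorem for T(n) = 57T(n/6) + O(n^0):

a = 57, b = 6, c = 0
log_b(a) = log_6(57) = 2.2565

Case 1: c = 0 < log_6(57) = 2.2565
T(n) = O(n^(log_6 57))

For T(n) = 57T(n/6) + O(n^0): log_6(57) = 2.2565. This is Case 1 of the Master Theorem (c < log_b(a), work dominated by leaves), giving O(n^(log_6 57)).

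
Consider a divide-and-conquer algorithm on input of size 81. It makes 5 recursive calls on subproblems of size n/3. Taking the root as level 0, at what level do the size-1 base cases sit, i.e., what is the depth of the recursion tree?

For divide and conquer with division factor 3:

Problem sizes at each level:
Level 0: 81
Level 1: 27
Level 2: 9
Level 3: 3
Level 4: 1

The root is level 0 and the size-1 base case is level 4 (the tree spans levels 0 through 4, i.e. 5 levels counting the root), so the depth is the number of divisions: log_3(81) = 4

The recursion tree depth is log_3(81) = 4. At each level, the problem size is divided by 3, so it takes 4 divisions to reduce to a base case of size 1. The algorithm makes 5 recursive calls at each level.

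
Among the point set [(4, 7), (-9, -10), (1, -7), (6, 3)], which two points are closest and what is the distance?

Computing all pairwise distances among 4 points:

d((4, 7), (-9, -10)) = 21.4009
d((4, 7), (1, -7)) = 14.3178
d((4, 7), (6, 3)) = 4.4721 <-- minimum
d((-9, -10), (1, -7)) = 10.4403
d((-9, -10), (6, 3)) = 19.8494
d((1, -7), (6, 3)) = 11.1803

Closest pair: (4, 7) and (6, 3) with distance 4.4721

The closest pair is (4, 7) and (6, 3) with Euclidean distance 4.4721. For 4 points, brute-force pairwise comparison is shown above. For large n, the divide-and-conquer algorithm (sort by x, recurse on halves, check the dividing strip) achieves O(n log n).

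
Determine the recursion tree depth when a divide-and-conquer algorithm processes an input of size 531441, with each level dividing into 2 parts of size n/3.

For divide and conquer with division factor 3:

Problem sizes at each level:
Level 0: 531441
Level 1: 177147
Level 2: 59049
Level 3: 19683
Level 4: 6561
Level 5: 2187
Level 6: 729
Level 7: 243
Level 8: 81
Level 9: 27
Level 10: 9
Level 11: 3
Level 12: 1

The root is level 0 and the size-1 base case is level 12 (the tree spans levels 0 through 12, i.e. 13 levels counting the root), so the depth is the number of divisions: log_3(531441) = 12

The recursion tree depth is log_3(531441) = 12. At each level, the problem size is divided by 3, so it takes 12 divisions to reduce to a base case of size 1. The algorithm makes 2 recursive calls at each level.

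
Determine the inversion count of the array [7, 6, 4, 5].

Finding inversions in [7, 6, 4, 5]:

(0, 1): arr[0]=7 > arr[1]=6
(0, 2): arr[0]=7 > arr[2]=4
(0, 3): arr[0]=7 > arr[3]=5
(1, 2): arr[1]=6 > arr[2]=4
(1, 3): arr[1]=6 > arr[3]=5

Total inversions: 5

The array has 5 inversion(s): (0,1), (0,2), (0,3), (1,2), (1,3). Each pair (i,j) satisfies i < j and arr[i] > arr[j].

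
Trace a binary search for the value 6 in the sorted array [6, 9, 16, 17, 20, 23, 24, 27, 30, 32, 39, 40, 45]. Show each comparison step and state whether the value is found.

Binary search for 6 in [6, 9, 16, 17, 20, 23, 24, 27, 30, 32, 39, 40, 45]:

lo=0, hi=12, mid=6, arr[mid]=24 -> 24 > 6, search left half
lo=0, hi=5, mid=2, arr[mid]=16 -> 16 > 6, search left half
lo=0, hi=1, mid=0, arr[mid]=6 -> Found target at index 0!

Binary search finds 6 at index 0 after 3 comparisons. The search repeatedly halves the search space by comparing with the middle element.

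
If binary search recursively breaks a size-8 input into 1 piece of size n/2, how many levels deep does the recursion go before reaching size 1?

For divide and conquer with division factor 2:

Problem sizes at each level:
Level 0: 8
Level 1: 4
Level 2: 2
Level 3: 1

The root is level 0 and the size-1 base case is level 3 (the tree spans levels 0 through 3, i.e. 4 levels counting the root), so the depth is the number of divisions: log_2(8) = 3

The recursion tree depth is log_2(8) = 3. At each level, the problem size is divided by 2, so it takes 3 divisions to reduce to a base case of size 1. The algorithm makes 1 recursive call at each level.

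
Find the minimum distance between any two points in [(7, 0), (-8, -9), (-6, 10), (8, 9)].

Computing all pairwise distances among 4 points:

d((7, 0), (-8, -9)) = 17.4929
d((7, 0), (-6, 10)) = 16.4012
d((7, 0), (8, 9)) = 9.0554 <-- minimum
d((-8, -9), (-6, 10)) = 19.105
d((-8, -9), (8, 9)) = 24.0832
d((-6, 10), (8, 9)) = 14.0357

Closest pair: (7, 0) and (8, 9) with distance 9.0554

The closest pair is (7, 0) and (8, 9) with Euclidean distance 9.0554. For 4 points, brute-force pairwise comparison is shown above. For large n, the divide-and-conquer algorithm (sort by x, recurse on halves, check the dividing strip) achieves O(n log n).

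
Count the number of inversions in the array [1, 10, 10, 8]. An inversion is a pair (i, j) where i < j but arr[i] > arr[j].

Finding inversions in [1, 10, 10, 8]:

(1, 3): arr[1]=10 > arr[3]=8
(2, 3): arr[2]=10 > arr[3]=8

Total inversions: 2

The array has 2 inversion(s): (1,3), (2,3). Each pair (i,j) satisfies i < j and arr[i] > arr[j].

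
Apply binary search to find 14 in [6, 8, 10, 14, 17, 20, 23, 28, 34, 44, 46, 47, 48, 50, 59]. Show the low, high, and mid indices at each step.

Binary search for 14 in [6, 8, 10, 14, 17, 20, 23, 28, 34, 44, 46, 47, 48, 50, 59]:

lo=0, hi=14, mid=7, arr[mid]=28 -> 28 > 14, search left half
lo=0, hi=6, mid=3, arr[mid]=14 -> Found target at index 3!

Binary search finds 14 at index 3 after 2 comparisons. The search repeatedly halves the search space by comparing with the middle element.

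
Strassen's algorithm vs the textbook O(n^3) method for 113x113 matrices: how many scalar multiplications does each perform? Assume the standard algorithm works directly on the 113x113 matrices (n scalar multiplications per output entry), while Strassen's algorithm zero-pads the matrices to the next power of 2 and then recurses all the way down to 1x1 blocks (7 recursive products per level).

Matrix multiplication for 113x113 matrices:

Strassen's algorithm requires power-of-2 dimensions. Pad 113x113 to 128x128 (next power of 2).

Standard algorithm: 113^3 = 1442897 multiplications
Strassen's algorithm: 7^(log2(128)) = 7^7 = 823543 multiplications
Savings: 1442897 - 823543 = 619354 multiplications

Standard: 1442897 multiplications (113^3). Strassen: 823543 multiplications (7^7, after padding to 128x128). Strassen reduces 8 recursive multiplications to 7 at each level.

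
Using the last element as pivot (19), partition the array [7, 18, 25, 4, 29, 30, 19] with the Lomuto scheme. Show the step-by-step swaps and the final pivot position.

Lomuto partition with pivot = 19:

Initial array: [7, 18, 25, 4, 29, 30, 19]

arr[0]=7 <= 19: swap with position 0, array becomes [7, 18, 25, 4, 29, 30, 19]
arr[1]=18 <= 19: swap with position 1, array becomes [7, 18, 25, 4, 29, 30, 19]
arr[2]=25 > 19: no swap
arr[3]=4 <= 19: swap with position 2, array becomes [7, 18, 4, 25, 29, 30, 19]
arr[4]=29 > 19: no swap
arr[5]=30 > 19: no swap

Place pivot at position 3: [7, 18, 4, 19, 29, 30, 25]
Pivot position: 3

After partitioning with pivot 19, the array becomes [7, 18, 4, 19, 29, 30, 25]. The pivot is placed at index 3. All elements to the left of the pivot are <= 19, and all elements to the right are > 19.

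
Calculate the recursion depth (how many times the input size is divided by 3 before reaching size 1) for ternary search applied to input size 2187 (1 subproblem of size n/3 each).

For divide and conquer with division factor 3:

Problem sizes at each level:
Level 0: 2187
Level 1: 729
Level 2: 243
Level 3: 81
Level 4: 27
Level 5: 9
Level 6: 3
Level 7: 1

The root is level 0 and the size-1 base case is level 7 (the tree spans levels 0 through 7, i.e. 8 levels counting the root), so the depth is the number of divisions: log_3(2187) = 7

The recursion tree depth is log_3(2187) = 7. At each level, the problem size is divided by 3, so it takes 7 divisions to reduce to a base case of size 1. The algorithm makes 1 recursive call at each level.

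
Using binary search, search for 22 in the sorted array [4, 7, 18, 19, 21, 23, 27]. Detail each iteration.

Binary search for 22 in [4, 7, 18, 19, 21, 23, 27]:

lo=0, hi=6, mid=3, arr[mid]=19 -> 19 < 22, search right half
lo=4, hi=6, mid=5, arr[mid]=23 -> 23 > 22, search left half
lo=4, hi=4, mid=4, arr[mid]=21 -> 21 < 22, search right half
lo=5 > hi=4, target 22 not found

Binary search determines that 22 is not in the array after 3 comparisons. The search space was exhausted without finding the target.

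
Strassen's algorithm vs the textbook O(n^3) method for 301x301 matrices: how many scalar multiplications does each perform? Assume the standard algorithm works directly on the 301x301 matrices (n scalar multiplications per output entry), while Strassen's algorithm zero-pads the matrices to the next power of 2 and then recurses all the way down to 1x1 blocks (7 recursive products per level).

Matrix multiplication for 301x301 matrices:

Strassen's algorithm requires power-of-2 dimensions. Pad 301x301 to 512x512 (next power of 2).

Standard algorithm: 301^3 = 27270901 multiplications
Strassen's algorithm: 7^(log2(512)) = 7^9 = 40353607 multiplications
Difference: 27270901 - 40353607 = -13082706 (Strassen uses MORE here due to padding overhead — for small or just-over-power-of-2 n, padding can outweigh the per-level savings)

Standard: 27270901 multiplications (301^3). Strassen: 40353607 multiplications (7^9, after padding to 512x512). Strassen reduces 8 recursive multiplications to 7 at each level.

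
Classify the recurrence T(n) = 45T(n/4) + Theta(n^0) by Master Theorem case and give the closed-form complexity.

Master Theorem for T(n) = 45T(n/4) + O(n^0):

a = 45, b = 4, c = 0
log_b(a) = log_4(45) = 2.7459

Case 1: c = 0 < log_4(45) = 2.7459
T(n) = O(n^(log_4 45))

For T(n) = 45T(n/4) + O(n^0): log_4(45) = 2.7459. This is Case 1 of the Master Theorem (c < log_b(a), work dominated by leaves), giving O(n^(log_4 45)).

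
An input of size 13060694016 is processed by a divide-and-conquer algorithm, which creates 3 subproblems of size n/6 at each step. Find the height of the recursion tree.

For divide and conquer with division factor 6:

Problem sizes at each level:
Level 0: 13060694016
Level 1: 2176782336
Level 2: 362797056
Level 3: 60466176
Level 4: 10077696
Level 5: 1679616
Level 6: 279936
Level 7: 46656
Level 8: 7776
Level 9: 1296
Level 10: 216
Level 11: 36
Level 12: 6
Level 13: 1

The root is level 0 and the size-1 base case is level 13 (the tree spans levels 0 through 13, i.e. 14 levels counting the root), so the depth is the number of divisions: log_6(13060694016) = 13

The recursion tree depth is log_6(13060694016) = 13. At each level, the problem size is divided by 6, so it takes 13 divisions to reduce to a base case of size 1. The algorithm makes 3 recursive calls at each level.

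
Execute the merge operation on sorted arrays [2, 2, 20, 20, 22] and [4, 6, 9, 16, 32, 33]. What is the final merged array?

Merging process:

Compare 2 vs 4: take 2 from left. Merged: [2]
Compare 2 vs 4: take 2 from left. Merged: [2, 2]
Compare 20 vs 4: take 4 from right. Merged: [2, 2, 4]
Compare 20 vs 6: take 6 from right. Merged: [2, 2, 4, 6]
Compare 20 vs 9: take 9 from right. Merged: [2, 2, 4, 6, 9]
Compare 20 vs 16: take 16 from right. Merged: [2, 2, 4, 6, 9, 16]
Compare 20 vs 32: take 20 from left. Merged: [2, 2, 4, 6, 9, 16, 20]
Compare 20 vs 32: take 20 from left. Merged: [2, 2, 4, 6, 9, 16, 20, 20]
Compare 22 vs 32: take 22 from left. Merged: [2, 2, 4, 6, 9, 16, 20, 20, 22]
Append remaining from right: [32, 33]. Merged: [2, 2, 4, 6, 9, 16, 20, 20, 22, 32, 33]

Final merged array: [2, 2, 4, 6, 9, 16, 20, 20, 22, 32, 33]
Total comparisons: 9

The merged array is [2, 2, 4, 6, 9, 16, 20, 20, 22, 32, 33], requiring 9 comparisons. The merge step runs in O(n) time where n is the total number of elements.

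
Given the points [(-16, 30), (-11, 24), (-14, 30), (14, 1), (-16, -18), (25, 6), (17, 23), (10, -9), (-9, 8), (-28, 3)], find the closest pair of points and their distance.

Computing all pairwise distances among 10 points:

d((-16, 30), (-11, 24)) = 7.8102
d((-16, 30), (-14, 30)) = 2.0 <-- minimum
d((-16, 30), (14, 1)) = 41.7253
d((-16, 30), (-16, -18)) = 48.0
d((-16, 30), (25, 6)) = 47.5079
d((-16, 30), (17, 23)) = 33.7343
d((-16, 30), (10, -9)) = 46.8722
d((-16, 30), (-9, 8)) = 23.0868
d((-16, 30), (-28, 3)) = 29.5466
d((-11, 24), (-14, 30)) = 6.7082
d((-11, 24), (14, 1)) = 33.9706
d((-11, 24), (-16, -18)) = 42.2966
d((-11, 24), (25, 6)) = 40.2492
d((-11, 24), (17, 23)) = 28.0179
d((-11, 24), (10, -9)) = 39.1152
d((-11, 24), (-9, 8)) = 16.1245
d((-11, 24), (-28, 3)) = 27.0185
d((-14, 30), (14, 1)) = 40.3113
d((-14, 30), (-16, -18)) = 48.0416
d((-14, 30), (25, 6)) = 45.793
d((-14, 30), (17, 23)) = 31.7805
d((-14, 30), (10, -9)) = 45.793
d((-14, 30), (-9, 8)) = 22.561
d((-14, 30), (-28, 3)) = 30.4138
d((14, 1), (-16, -18)) = 35.5106
d((14, 1), (25, 6)) = 12.083
d((14, 1), (17, 23)) = 22.2036
d((14, 1), (10, -9)) = 10.7703
d((14, 1), (-9, 8)) = 24.0416
d((14, 1), (-28, 3)) = 42.0476
d((-16, -18), (25, 6)) = 47.5079
d((-16, -18), (17, 23)) = 52.6308
d((-16, -18), (10, -9)) = 27.5136
d((-16, -18), (-9, 8)) = 26.9258
d((-16, -18), (-28, 3)) = 24.1868
d((25, 6), (17, 23)) = 18.7883
d((25, 6), (10, -9)) = 21.2132
d((25, 6), (-9, 8)) = 34.0588
d((25, 6), (-28, 3)) = 53.0848
d((17, 23), (10, -9)) = 32.7567
d((17, 23), (-9, 8)) = 30.0167
d((17, 23), (-28, 3)) = 49.2443
d((10, -9), (-9, 8)) = 25.4951
d((10, -9), (-28, 3)) = 39.8497
d((-9, 8), (-28, 3)) = 19.6469

Closest pair: (-16, 30) and (-14, 30) with distance 2.0

The closest pair is (-16, 30) and (-14, 30) with Euclidean distance 2.0. For 10 points, brute-force pairwise comparison is shown above. For large n, the divide-and-conquer algorithm (sort by x, recurse on halves, check the dividing strip) achieves O(n log n).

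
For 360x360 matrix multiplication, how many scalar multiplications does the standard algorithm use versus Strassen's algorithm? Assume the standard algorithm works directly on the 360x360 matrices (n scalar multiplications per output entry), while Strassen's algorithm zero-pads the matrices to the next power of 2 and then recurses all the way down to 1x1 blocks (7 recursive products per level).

Matrix multiplication for 360x360 matrices:

Strassen's algorithm requires power-of-2 dimensions. Pad 360x360 to 512x512 (next power of 2).

Standard algorithm: 360^3 = 46656000 multiplications
Strassen's algorithm: 7^(log2(512)) = 7^9 = 40353607 multiplications
Savings: 46656000 - 40353607 = 6302393 multiplications

Standard: 46656000 multiplications (360^3). Strassen: 40353607 multiplications (7^9, after padding to 512x512). Strassen reduces 8 recursive multiplications to 7 at each level.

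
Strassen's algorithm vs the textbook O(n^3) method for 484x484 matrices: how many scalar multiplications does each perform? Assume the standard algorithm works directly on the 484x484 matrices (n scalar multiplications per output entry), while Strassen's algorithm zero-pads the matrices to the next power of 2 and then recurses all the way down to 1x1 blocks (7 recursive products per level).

Matrix multiplication for 484x484 matrices:

Strassen's algorithm requires power-of-2 dimensions. Pad 484x484 to 512x512 (next power of 2).

Standard algorithm: 484^3 = 113379904 multiplications
Strassen's algorithm: 7^(log2(512)) = 7^9 = 40353607 multiplications
Savings: 113379904 - 40353607 = 73026297 multiplications

Standard: 113379904 multiplications (484^3). Strassen: 40353607 multiplications (7^9, after padding to 512x512). Strassen reduces 8 recursive multiplications to 7 at each level.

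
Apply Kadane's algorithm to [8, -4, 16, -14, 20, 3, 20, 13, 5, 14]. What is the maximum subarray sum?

Using Kadane's algorithm on [8, -4, 16, -14, 20, 3, 20, 13, 5, 14]:

Scanning through the array:
Position 1 (value -4): max_ending_here = 4, max_so_far = 8
Position 2 (value 16): max_ending_here = 20, max_so_far = 20
Position 3 (value -14): max_ending_here = 6, max_so_far = 20
Position 4 (value 20): max_ending_here = 26, max_so_far = 26
Position 5 (value 3): max_ending_here = 29, max_so_far = 29
Position 6 (value 20): max_ending_here = 49, max_so_far = 49
Position 7 (value 13): max_ending_here = 62, max_so_far = 62
Position 8 (value 5): max_ending_here = 67, max_so_far = 67
Position 9 (value 14): max_ending_here = 81, max_so_far = 81

Maximum subarray: [8, -4, 16, -14, 20, 3, 20, 13, 5, 14]
Maximum sum: 81

The maximum subarray is [8, -4, 16, -14, 20, 3, 20, 13, 5, 14] with sum 81. This subarray runs from index 0 to index 9.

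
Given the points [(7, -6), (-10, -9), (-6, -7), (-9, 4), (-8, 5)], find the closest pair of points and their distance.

Computing all pairwise distances among 5 points:

d((7, -6), (-10, -9)) = 17.2627
d((7, -6), (-6, -7)) = 13.0384
d((7, -6), (-9, 4)) = 18.868
d((7, -6), (-8, 5)) = 18.6011
d((-10, -9), (-6, -7)) = 4.4721
d((-10, -9), (-9, 4)) = 13.0384
d((-10, -9), (-8, 5)) = 14.1421
d((-6, -7), (-9, 4)) = 11.4018
d((-6, -7), (-8, 5)) = 12.1655
d((-9, 4), (-8, 5)) = 1.4142 <-- minimum

Closest pair: (-9, 4) and (-8, 5) with distance 1.4142

The closest pair is (-9, 4) and (-8, 5) with Euclidean distance 1.4142. For 5 points, brute-force pairwise comparison is shown above. For large n, the divide-and-conquer algorithm (sort by x, recurse on halves, check the dividing strip) achieves O(n log n).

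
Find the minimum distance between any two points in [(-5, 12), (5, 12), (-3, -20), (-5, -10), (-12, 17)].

Computing all pairwise distances among 5 points:

d((-5, 12), (5, 12)) = 10.0
d((-5, 12), (-3, -20)) = 32.0624
d((-5, 12), (-5, -10)) = 22.0
d((-5, 12), (-12, 17)) = 8.6023 <-- minimum
d((5, 12), (-3, -20)) = 32.9848
d((5, 12), (-5, -10)) = 24.1661
d((5, 12), (-12, 17)) = 17.72
d((-3, -20), (-5, -10)) = 10.198
d((-3, -20), (-12, 17)) = 38.0789
d((-5, -10), (-12, 17)) = 27.8927

Closest pair: (-5, 12) and (-12, 17) with distance 8.6023

The closest pair is (-5, 12) and (-12, 17) with Euclidean distance 8.6023. For 5 points, brute-force pairwise comparison is shown above. For large n, the divide-and-conquer algorithm (sort by x, recurse on halves, check the dividing strip) achieves O(n log n).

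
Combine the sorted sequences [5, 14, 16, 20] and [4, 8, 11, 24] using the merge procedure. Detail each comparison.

Merging process:

Compare 5 vs 4: take 4 from right. Merged: [4]
Compare 5 vs 8: take 5 from left. Merged: [4, 5]
Compare 14 vs 8: take 8 from right. Merged: [4, 5, 8]
Compare 14 vs 11: take 11 from right. Merged: [4, 5, 8, 11]
Compare 14 vs 24: take 14 from left. Merged: [4, 5, 8, 11, 14]
Compare 16 vs 24: take 16 from left. Merged: [4, 5, 8, 11, 14, 16]
Compare 20 vs 24: take 20 from left. Merged: [4, 5, 8, 11, 14, 16, 20]
Append remaining from right: [24]. Merged: [4, 5, 8, 11, 14, 16, 20, 24]

Final merged array: [4, 5, 8, 11, 14, 16, 20, 24]
Total comparisons: 7

The merged array is [4, 5, 8, 11, 14, 16, 20, 24], requiring 7 comparisons. The merge step runs in O(n) time where n is the total number of elements.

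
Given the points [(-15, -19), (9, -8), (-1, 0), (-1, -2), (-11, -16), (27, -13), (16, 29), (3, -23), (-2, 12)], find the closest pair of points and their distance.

Computing all pairwise distances among 9 points:

d((-15, -19), (9, -8)) = 26.4008
d((-15, -19), (-1, 0)) = 23.6008
d((-15, -19), (-1, -2)) = 22.0227
d((-15, -19), (-11, -16)) = 5.0
d((-15, -19), (27, -13)) = 42.4264
d((-15, -19), (16, 29)) = 57.1402
d((-15, -19), (3, -23)) = 18.4391
d((-15, -19), (-2, 12)) = 33.6155
d((9, -8), (-1, 0)) = 12.8062
d((9, -8), (-1, -2)) = 11.6619
d((9, -8), (-11, -16)) = 21.5407
d((9, -8), (27, -13)) = 18.6815
d((9, -8), (16, 29)) = 37.6563
d((9, -8), (3, -23)) = 16.1555
d((9, -8), (-2, 12)) = 22.8254
d((-1, 0), (-1, -2)) = 2.0 <-- minimum
d((-1, 0), (-11, -16)) = 18.868
d((-1, 0), (27, -13)) = 30.8707
d((-1, 0), (16, 29)) = 33.6155
d((-1, 0), (3, -23)) = 23.3452
d((-1, 0), (-2, 12)) = 12.0416
d((-1, -2), (-11, -16)) = 17.2047
d((-1, -2), (27, -13)) = 30.0832
d((-1, -2), (16, 29)) = 35.3553
d((-1, -2), (3, -23)) = 21.3776
d((-1, -2), (-2, 12)) = 14.0357
d((-11, -16), (27, -13)) = 38.1182
d((-11, -16), (16, 29)) = 52.4786
d((-11, -16), (3, -23)) = 15.6525
d((-11, -16), (-2, 12)) = 29.4109
d((27, -13), (16, 29)) = 43.4166
d((27, -13), (3, -23)) = 26.0
d((27, -13), (-2, 12)) = 38.2884
d((16, 29), (3, -23)) = 53.6004
d((16, 29), (-2, 12)) = 24.7588
d((3, -23), (-2, 12)) = 35.3553

Closest pair: (-1, 0) and (-1, -2) with distance 2.0

The closest pair is (-1, 0) and (-1, -2) with Euclidean distance 2.0. For 9 points, brute-force pairwise comparison is shown above. For large n, the divide-and-conquer algorithm (sort by x, recurse on halves, check the dividing strip) achieves O(n log n).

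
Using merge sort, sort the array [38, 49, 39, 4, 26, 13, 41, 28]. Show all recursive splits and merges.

Merge sort trace:

Split: [38, 49, 39, 4, 26, 13, 41, 28] -> [38, 49, 39, 4] and [26, 13, 41, 28]
  Split: [38, 49, 39, 4] -> [38, 49] and [39, 4]
    Split: [38, 49] -> [38] and [49]
    Merge: [38] + [49] -> [38, 49]
    Split: [39, 4] -> [39] and [4]
    Merge: [39] + [4] -> [4, 39]
  Merge: [38, 49] + [4, 39] -> [4, 38, 39, 49]
  Split: [26, 13, 41, 28] -> [26, 13] and [41, 28]
    Split: [26, 13] -> [26] and [13]
    Merge: [26] + [13] -> [13, 26]
    Split: [41, 28] -> [41] and [28]
    Merge: [41] + [28] -> [28, 41]
  Merge: [13, 26] + [28, 41] -> [13, 26, 28, 41]
Merge: [4, 38, 39, 49] + [13, 26, 28, 41] -> [4, 13, 26, 28, 38, 39, 41, 49]

Final sorted array: [4, 13, 26, 28, 38, 39, 41, 49]

The merge sort proceeds by recursively splitting the array and merging sorted halves.
After all merges, the sorted array is [4, 13, 26, 28, 38, 39, 41, 49].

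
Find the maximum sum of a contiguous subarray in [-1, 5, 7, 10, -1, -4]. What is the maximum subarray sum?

Using Kadane's algorithm on [-1, 5, 7, 10, -1, -4]:

Scanning through the array:
Position 1 (value 5): max_ending_here = 5, max_so_far = 5
Position 2 (value 7): max_ending_here = 12, max_so_far = 12
Position 3 (value 10): max_ending_here = 22, max_so_far = 22
Position 4 (value -1): max_ending_here = 21, max_so_far = 22
Position 5 (value -4): max_ending_here = 17, max_so_far = 22

Maximum subarray: [5, 7, 10]
Maximum sum: 22

The maximum subarray is [5, 7, 10] with sum 22. This subarray runs from index 1 to index 3.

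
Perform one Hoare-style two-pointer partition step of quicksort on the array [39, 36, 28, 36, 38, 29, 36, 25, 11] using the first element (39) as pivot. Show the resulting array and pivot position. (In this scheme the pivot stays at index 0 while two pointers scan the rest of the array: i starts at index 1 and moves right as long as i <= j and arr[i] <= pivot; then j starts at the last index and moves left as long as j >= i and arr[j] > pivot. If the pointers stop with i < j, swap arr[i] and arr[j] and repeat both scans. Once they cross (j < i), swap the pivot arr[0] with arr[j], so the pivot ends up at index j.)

Hoare-style two-pointer partition with pivot = 39:

Initial array: [39, 36, 28, 36, 38, 29, 36, 25, 11]

Pointers start at i = 1, j = 8.
i ends at 9, j ends at 8: the pointers have crossed (j < i), so scanning stops.

Swap pivot arr[0] with arr[8] to place pivot at position 8: [11, 36, 28, 36, 38, 29, 36, 25, 39]
Pivot position: 8

After partitioning with pivot 39, the array becomes [11, 36, 28, 36, 38, 29, 36, 25, 39]. The pivot is placed at index 8. All elements to the left of the pivot are <= 39, and all elements to the right are > 39.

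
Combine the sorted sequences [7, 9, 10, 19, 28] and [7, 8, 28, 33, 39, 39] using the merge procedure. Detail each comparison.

Merging process:

Compare 7 vs 7: take 7 from left. Merged: [7]
Compare 9 vs 7: take 7 from right. Merged: [7, 7]
Compare 9 vs 8: take 8 from right. Merged: [7, 7, 8]
Compare 9 vs 28: take 9 from left. Merged: [7, 7, 8, 9]
Compare 10 vs 28: take 10 from left. Merged: [7, 7, 8, 9, 10]
Compare 19 vs 28: take 19 from left. Merged: [7, 7, 8, 9, 10, 19]
Compare 28 vs 28: take 28 from left. Merged: [7, 7, 8, 9, 10, 19, 28]
Append remaining from right: [28, 33, 39, 39]. Merged: [7, 7, 8, 9, 10, 19, 28, 28, 33, 39, 39]

Final merged array: [7, 7, 8, 9, 10, 19, 28, 28, 33, 39, 39]
Total comparisons: 7

The merged array is [7, 7, 8, 9, 10, 19, 28, 28, 33, 39, 39], requiring 7 comparisons. The merge step runs in O(n) time where n is the total number of elements.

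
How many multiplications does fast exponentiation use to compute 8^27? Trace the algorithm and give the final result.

Computing 8^27 by squaring (build up from 8^1; each line after the first costs one multiplication):

8^1 = 8
8^2 = (8^1)^2 = 8^2 = 64
8^3 = 8 * 8^2 = 8 * 64 = 512
8^6 = (8^3)^2 = 512^2 = 262144
8^12 = (8^6)^2 = 262144^2 = 68719476736
8^13 = 8 * 8^12 = 8 * 68719476736 = 549755813888
8^26 = (8^13)^2 = 549755813888^2 = 302231454903657293676544
8^27 = 8 * 8^26 = 8 * 302231454903657293676544 = 2417851639229258349412352

Result: 2417851639229258349412352
Multiplications needed: 7 (7 lines after 8^1)

8^27 = 2417851639229258349412352. Using exponentiation by squaring, this requires 7 multiplications. The key idea: if the exponent is even, square the half-power; if odd, multiply by the base once.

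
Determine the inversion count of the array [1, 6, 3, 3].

Finding inversions in [1, 6, 3, 3]:

(1, 2): arr[1]=6 > arr[2]=3
(1, 3): arr[1]=6 > arr[3]=3

Total inversions: 2

The array has 2 inversion(s): (1,2), (1,3). Each pair (i,j) satisfies i < j and arr[i] > arr[j].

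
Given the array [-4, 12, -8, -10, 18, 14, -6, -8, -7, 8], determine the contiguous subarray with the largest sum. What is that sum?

Using Kadane's algorithm on [-4, 12, -8, -10, 18, 14, -6, -8, -7, 8]:

Scanning through the array:
Position 1 (value 12): max_ending_here = 12, max_so_far = 12
Position 2 (value -8): max_ending_here = 4, max_so_far = 12
Position 3 (value -10): max_ending_here = -6, max_so_far = 12
Position 4 (value 18): max_ending_here = 18, max_so_far = 18
Position 5 (value 14): max_ending_here = 32, max_so_far = 32
Position 6 (value -6): max_ending_here = 26, max_so_far = 32
Position 7 (value -8): max_ending_here = 18, max_so_far = 32
Position 8 (value -7): max_ending_here = 11, max_so_far = 32
Position 9 (value 8): max_ending_here = 19, max_so_far = 32

Maximum subarray: [18, 14]
Maximum sum: 32

The maximum subarray is [18, 14] with sum 32. This subarray runs from index 4 to index 5.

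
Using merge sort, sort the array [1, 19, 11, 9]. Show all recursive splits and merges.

Merge sort trace:

Split: [1, 19, 11, 9] -> [1, 19] and [11, 9]
  Split: [1, 19] -> [1] and [19]
  Merge: [1] + [19] -> [1, 19]
  Split: [11, 9] -> [11] and [9]
  Merge: [11] + [9] -> [9, 11]
Merge: [1, 19] + [9, 11] -> [1, 9, 11, 19]

Final sorted array: [1, 9, 11, 19]

The merge sort proceeds by recursively splitting the array and merging sorted halves.
After all merges, the sorted array is [1, 9, 11, 19].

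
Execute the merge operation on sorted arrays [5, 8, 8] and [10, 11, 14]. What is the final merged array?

Merging process:

Compare 5 vs 10: take 5 from left. Merged: [5]
Compare 8 vs 10: take 8 from left. Merged: [5, 8]
Compare 8 vs 10: take 8 from left. Merged: [5, 8, 8]
Append remaining from right: [10, 11, 14]. Merged: [5, 8, 8, 10, 11, 14]

Final merged array: [5, 8, 8, 10, 11, 14]
Total comparisons: 3

The merged array is [5, 8, 8, 10, 11, 14], requiring 3 comparisons. The merge step runs in O(n) time where n is the total number of elements.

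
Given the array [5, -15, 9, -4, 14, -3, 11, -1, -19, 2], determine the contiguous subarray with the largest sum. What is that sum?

Using Kadane's algorithm on [5, -15, 9, -4, 14, -3, 11, -1, -19, 2]:

Scanning through the array:
Position 1 (value -15): max_ending_here = -10, max_so_far = 5
Position 2 (value 9): max_ending_here = 9, max_so_far = 9
Position 3 (value -4): max_ending_here = 5, max_so_far = 9
Position 4 (value 14): max_ending_here = 19, max_so_far = 19
Position 5 (value -3): max_ending_here = 16, max_so_far = 19
Position 6 (value 11): max_ending_here = 27, max_so_far = 27
Position 7 (value -1): max_ending_here = 26, max_so_far = 27
Position 8 (value -19): max_ending_here = 7, max_so_far = 27
Position 9 (value 2): max_ending_here = 9, max_so_far = 27

Maximum subarray: [9, -4, 14, -3, 11]
Maximum sum: 27

The maximum subarray is [9, -4, 14, -3, 11] with sum 27. This subarray runs from index 2 to index 6.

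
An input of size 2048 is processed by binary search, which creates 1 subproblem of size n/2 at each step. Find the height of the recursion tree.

For divide and conquer with division factor 2:

Problem sizes at each level:
Level 0: 2048
Level 1: 1024
Level 2: 512
Level 3: 256
Level 4: 128
Level 5: 64
Level 6: 32
Level 7: 16
Level 8: 8
Level 9: 4
Level 10: 2
Level 11: 1

The root is level 0 and the size-1 base case is level 11 (the tree spans levels 0 through 11, i.e. 12 levels counting the root), so the depth is the number of divisions: log_2(2048) = 11

The recursion tree depth is log_2(2048) = 11. At each level, the problem size is divided by 2, so it takes 11 divisions to reduce to a base case of size 1. The algorithm makes 1 recursive call at each level.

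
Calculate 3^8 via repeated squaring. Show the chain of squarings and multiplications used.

Computing 3^8 by squaring (build up from 3^1; each line after the first costs one multiplication):

3^1 = 3
3^2 = (3^1)^2 = 3^2 = 9
3^4 = (3^2)^2 = 9^2 = 81
3^8 = (3^4)^2 = 81^2 = 6561

Result: 6561
Multiplications needed: 3 (3 lines after 3^1)

3^8 = 6561. Using exponentiation by squaring, this requires 3 multiplications. The key idea: if the exponent is even, square the half-power; if odd, multiply by the base once.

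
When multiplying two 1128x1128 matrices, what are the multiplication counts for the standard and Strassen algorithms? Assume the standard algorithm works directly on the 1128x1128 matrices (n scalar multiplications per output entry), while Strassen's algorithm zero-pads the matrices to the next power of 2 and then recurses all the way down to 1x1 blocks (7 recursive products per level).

Matrix multiplication for 1128x1128 matrices:

Strassen's algorithm requires power-of-2 dimensions. Pad 1128x1128 to 2048x2048 (next power of 2).

Standard algorithm: 1128^3 = 1435249152 multiplications
Strassen's algorithm: 7^(log2(2048)) = 7^11 = 1977326743 multiplications
Difference: 1435249152 - 1977326743 = -542077591 (Strassen uses MORE here due to padding overhead — for small or just-over-power-of-2 n, padding can outweigh the per-level savings)

Standard: 1435249152 multiplications (1128^3). Strassen: 1977326743 multiplications (7^11, after padding to 2048x2048). Strassen reduces 8 recursive multiplications to 7 at each level.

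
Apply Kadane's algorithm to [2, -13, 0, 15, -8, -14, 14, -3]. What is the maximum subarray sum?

Using Kadane's algorithm on [2, -13, 0, 15, -8, -14, 14, -3]:

Scanning through the array:
Position 1 (value -13): max_ending_here = -11, max_so_far = 2
Position 2 (value 0): max_ending_here = 0, max_so_far = 2
Position 3 (value 15): max_ending_here = 15, max_so_far = 15
Position 4 (value -8): max_ending_here = 7, max_so_far = 15
Position 5 (value -14): max_ending_here = -7, max_so_far = 15
Position 6 (value 14): max_ending_here = 14, max_so_far = 15
Position 7 (value -3): max_ending_here = 11, max_so_far = 15

Maximum subarray: [0, 15]
Maximum sum: 15

The maximum subarray is [0, 15] with sum 15. This subarray runs from index 2 to index 3.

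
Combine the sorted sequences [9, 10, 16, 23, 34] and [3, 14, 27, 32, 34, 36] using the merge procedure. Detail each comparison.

Merging process:

Compare 9 vs 3: take 3 from right. Merged: [3]
Compare 9 vs 14: take 9 from left. Merged: [3, 9]
Compare 10 vs 14: take 10 from left. Merged: [3, 9, 10]
Compare 16 vs 14: take 14 from right. Merged: [3, 9, 10, 14]
Compare 16 vs 27: take 16 from left. Merged: [3, 9, 10, 14, 16]
Compare 23 vs 27: take 23 from left. Merged: [3, 9, 10, 14, 16, 23]
Compare 34 vs 27: take 27 from right. Merged: [3, 9, 10, 14, 16, 23, 27]
Compare 34 vs 32: take 32 from right. Merged: [3, 9, 10, 14, 16, 23, 27, 32]
Compare 34 vs 34: take 34 from left. Merged: [3, 9, 10, 14, 16, 23, 27, 32, 34]
Append remaining from right: [34, 36]. Merged: [3, 9, 10, 14, 16, 23, 27, 32, 34, 34, 36]

Final merged array: [3, 9, 10, 14, 16, 23, 27, 32, 34, 34, 36]
Total comparisons: 9

The merged array is [3, 9, 10, 14, 16, 23, 27, 32, 34, 34, 36], requiring 9 comparisons. The merge step runs in O(n) time where n is the total number of elements.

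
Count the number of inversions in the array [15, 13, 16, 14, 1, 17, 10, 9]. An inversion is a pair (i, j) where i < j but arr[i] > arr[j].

Finding inversions in [15, 13, 16, 14, 1, 17, 10, 9]:

(0, 1): arr[0]=15 > arr[1]=13
(0, 3): arr[0]=15 > arr[3]=14
(0, 4): arr[0]=15 > arr[4]=1
(0, 6): arr[0]=15 > arr[6]=10
(0, 7): arr[0]=15 > arr[7]=9
(1, 4): arr[1]=13 > arr[4]=1
(1, 6): arr[1]=13 > arr[6]=10
(1, 7): arr[1]=13 > arr[7]=9
(2, 3): arr[2]=16 > arr[3]=14
(2, 4): arr[2]=16 > arr[4]=1
(2, 6): arr[2]=16 > arr[6]=10
(2, 7): arr[2]=16 > arr[7]=9
(3, 4): arr[3]=14 > arr[4]=1
(3, 6): arr[3]=14 > arr[6]=10
(3, 7): arr[3]=14 > arr[7]=9
(5, 6): arr[5]=17 > arr[6]=10
(5, 7): arr[5]=17 > arr[7]=9
(6, 7): arr[6]=10 > arr[7]=9

Total inversions: 18

The array has 18 inversion(s): (0,1), (0,3), (0,4), (0,6), (0,7), (1,4), (1,6), (1,7), (2,3), (2,4), (2,6), (2,7), (3,4), (3,6), (3,7), (5,6), (5,7), (6,7). Each pair (i,j) satisfies i < j and arr[i] > arr[j].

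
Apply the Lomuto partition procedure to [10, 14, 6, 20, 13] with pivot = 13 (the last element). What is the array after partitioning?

Lomuto partition with pivot = 13:

Initial array: [10, 14, 6, 20, 13]

arr[0]=10 <= 13: swap with position 0, array becomes [10, 14, 6, 20, 13]
arr[1]=14 > 13: no swap
arr[2]=6 <= 13: swap with position 1, array becomes [10, 6, 14, 20, 13]
arr[3]=20 > 13: no swap

Place pivot at position 2: [10, 6, 13, 20, 14]
Pivot position: 2

After partitioning with pivot 13, the array becomes [10, 6, 13, 20, 14]. The pivot is placed at index 2. All elements to the left of the pivot are <= 13, and all elements to the right are > 13.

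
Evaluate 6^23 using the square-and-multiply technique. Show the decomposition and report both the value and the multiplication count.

Computing 6^23 by squaring (build up from 6^1; each line after the first costs one multiplication):

6^1 = 6
6^2 = (6^1)^2 = 6^2 = 36
6^4 = (6^2)^2 = 36^2 = 1296
6^5 = 6 * 6^4 = 6 * 1296 = 7776
6^10 = (6^5)^2 = 7776^2 = 60466176
6^11 = 6 * 6^10 = 6 * 60466176 = 362797056
6^22 = (6^11)^2 = 362797056^2 = 131621703842267136
6^23 = 6 * 6^22 = 6 * 131621703842267136 = 789730223053602816

Result: 789730223053602816
Multiplications needed: 7 (7 lines after 6^1)

6^23 = 789730223053602816. Using exponentiation by squaring, this requires 7 multiplications. The key idea: if the exponent is even, square the half-power; if odd, multiply by the base once.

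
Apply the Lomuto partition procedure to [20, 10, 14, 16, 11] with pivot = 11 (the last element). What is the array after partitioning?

Lomuto partition with pivot = 11:

Initial array: [20, 10, 14, 16, 11]

arr[0]=20 > 11: no swap
arr[1]=10 <= 11: swap with position 0, array becomes [10, 20, 14, 16, 11]
arr[2]=14 > 11: no swap
arr[3]=16 > 11: no swap

Place pivot at position 1: [10, 11, 14, 16, 20]
Pivot position: 1

After partitioning with pivot 11, the array becomes [10, 11, 14, 16, 20]. The pivot is placed at index 1. All elements to the left of the pivot are <= 11, and all elements to the right are > 11.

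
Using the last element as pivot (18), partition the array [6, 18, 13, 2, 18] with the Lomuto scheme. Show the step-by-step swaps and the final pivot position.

Lomuto partition with pivot = 18:

Initial array: [6, 18, 13, 2, 18]

arr[0]=6 <= 18: swap with position 0, array becomes [6, 18, 13, 2, 18]
arr[1]=18 <= 18: swap with position 1, array becomes [6, 18, 13, 2, 18]
arr[2]=13 <= 18: swap with position 2, array becomes [6, 18, 13, 2, 18]
arr[3]=2 <= 18: swap with position 3, array becomes [6, 18, 13, 2, 18]

Place pivot at position 4: [6, 18, 13, 2, 18]
Pivot position: 4

After partitioning with pivot 18, the array becomes [6, 18, 13, 2, 18]. The pivot is placed at index 4. All elements to the left of the pivot are <= 18, and all elements to the right are > 18.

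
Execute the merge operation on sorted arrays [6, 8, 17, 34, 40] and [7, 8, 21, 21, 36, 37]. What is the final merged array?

Merging process:

Compare 6 vs 7: take 6 from left. Merged: [6]
Compare 8 vs 7: take 7 from right. Merged: [6, 7]
Compare 8 vs 8: take 8 from left. Merged: [6, 7, 8]
Compare 17 vs 8: take 8 from right. Merged: [6, 7, 8, 8]
Compare 17 vs 21: take 17 from left. Merged: [6, 7, 8, 8, 17]
Compare 34 vs 21: take 21 from right. Merged: [6, 7, 8, 8, 17, 21]
Compare 34 vs 21: take 21 from right. Merged: [6, 7, 8, 8, 17, 21, 21]
Compare 34 vs 36: take 34 from left. Merged: [6, 7, 8, 8, 17, 21, 21, 34]
Compare 40 vs 36: take 36 from right. Merged: [6, 7, 8, 8, 17, 21, 21, 34, 36]
Compare 40 vs 37: take 37 from right. Merged: [6, 7, 8, 8, 17, 21, 21, 34, 36, 37]
Append remaining from left: [40]. Merged: [6, 7, 8, 8, 17, 21, 21, 34, 36, 37, 40]

Final merged array: [6, 7, 8, 8, 17, 21, 21, 34, 36, 37, 40]
Total comparisons: 10

The merged array is [6, 7, 8, 8, 17, 21, 21, 34, 36, 37, 40], requiring 10 comparisons. The merge step runs in O(n) time where n is the total number of elements.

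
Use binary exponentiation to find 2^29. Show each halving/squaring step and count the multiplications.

Computing 2^29 by squaring (build up from 2^1; each line after the first costs one multiplication):

2^1 = 2
2^2 = (2^1)^2 = 2^2 = 4
2^3 = 2 * 2^2 = 2 * 4 = 8
2^6 = (2^3)^2 = 8^2 = 64
2^7 = 2 * 2^6 = 2 * 64 = 128
2^14 = (2^7)^2 = 128^2 = 16384
2^28 = (2^14)^2 = 16384^2 = 268435456
2^29 = 2 * 2^28 = 2 * 268435456 = 536870912

Result: 536870912
Multiplications needed: 7 (7 lines after 2^1)

2^29 = 536870912. Using exponentiation by squaring, this requires 7 multiplications. The key idea: if the exponent is even, square the half-power; if odd, multiply by the base once.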